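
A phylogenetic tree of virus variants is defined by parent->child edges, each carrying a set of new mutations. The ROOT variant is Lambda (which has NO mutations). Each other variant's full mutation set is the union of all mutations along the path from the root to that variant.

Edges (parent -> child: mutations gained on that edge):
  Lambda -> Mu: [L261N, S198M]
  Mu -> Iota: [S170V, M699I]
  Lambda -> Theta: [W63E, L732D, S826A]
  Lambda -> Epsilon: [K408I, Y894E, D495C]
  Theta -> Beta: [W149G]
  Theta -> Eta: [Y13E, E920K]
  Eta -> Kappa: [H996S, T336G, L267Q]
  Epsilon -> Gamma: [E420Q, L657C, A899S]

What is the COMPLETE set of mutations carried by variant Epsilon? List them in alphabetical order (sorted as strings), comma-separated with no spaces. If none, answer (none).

Answer: D495C,K408I,Y894E

Derivation:
At Lambda: gained [] -> total []
At Epsilon: gained ['K408I', 'Y894E', 'D495C'] -> total ['D495C', 'K408I', 'Y894E']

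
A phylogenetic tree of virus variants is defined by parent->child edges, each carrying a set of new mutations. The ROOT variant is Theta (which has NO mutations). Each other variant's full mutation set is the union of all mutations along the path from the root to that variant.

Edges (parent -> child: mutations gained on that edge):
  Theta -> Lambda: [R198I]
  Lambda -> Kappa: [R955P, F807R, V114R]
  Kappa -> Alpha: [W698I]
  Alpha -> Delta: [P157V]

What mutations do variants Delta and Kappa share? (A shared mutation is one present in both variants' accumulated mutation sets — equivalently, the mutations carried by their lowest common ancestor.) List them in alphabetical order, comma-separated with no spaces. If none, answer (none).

Answer: F807R,R198I,R955P,V114R

Derivation:
Accumulating mutations along path to Delta:
  At Theta: gained [] -> total []
  At Lambda: gained ['R198I'] -> total ['R198I']
  At Kappa: gained ['R955P', 'F807R', 'V114R'] -> total ['F807R', 'R198I', 'R955P', 'V114R']
  At Alpha: gained ['W698I'] -> total ['F807R', 'R198I', 'R955P', 'V114R', 'W698I']
  At Delta: gained ['P157V'] -> total ['F807R', 'P157V', 'R198I', 'R955P', 'V114R', 'W698I']
Mutations(Delta) = ['F807R', 'P157V', 'R198I', 'R955P', 'V114R', 'W698I']
Accumulating mutations along path to Kappa:
  At Theta: gained [] -> total []
  At Lambda: gained ['R198I'] -> total ['R198I']
  At Kappa: gained ['R955P', 'F807R', 'V114R'] -> total ['F807R', 'R198I', 'R955P', 'V114R']
Mutations(Kappa) = ['F807R', 'R198I', 'R955P', 'V114R']
Intersection: ['F807R', 'P157V', 'R198I', 'R955P', 'V114R', 'W698I'] ∩ ['F807R', 'R198I', 'R955P', 'V114R'] = ['F807R', 'R198I', 'R955P', 'V114R']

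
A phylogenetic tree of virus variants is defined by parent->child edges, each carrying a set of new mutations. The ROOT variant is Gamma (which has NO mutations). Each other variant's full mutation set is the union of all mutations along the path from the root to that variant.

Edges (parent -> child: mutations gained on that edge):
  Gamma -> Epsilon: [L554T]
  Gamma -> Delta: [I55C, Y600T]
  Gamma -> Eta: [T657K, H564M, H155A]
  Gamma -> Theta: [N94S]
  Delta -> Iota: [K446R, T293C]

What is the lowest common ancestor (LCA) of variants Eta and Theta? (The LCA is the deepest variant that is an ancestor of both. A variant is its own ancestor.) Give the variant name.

Path from root to Eta: Gamma -> Eta
  ancestors of Eta: {Gamma, Eta}
Path from root to Theta: Gamma -> Theta
  ancestors of Theta: {Gamma, Theta}
Common ancestors: {Gamma}
Walk up from Theta: Theta (not in ancestors of Eta), Gamma (in ancestors of Eta)
Deepest common ancestor (LCA) = Gamma

Answer: Gamma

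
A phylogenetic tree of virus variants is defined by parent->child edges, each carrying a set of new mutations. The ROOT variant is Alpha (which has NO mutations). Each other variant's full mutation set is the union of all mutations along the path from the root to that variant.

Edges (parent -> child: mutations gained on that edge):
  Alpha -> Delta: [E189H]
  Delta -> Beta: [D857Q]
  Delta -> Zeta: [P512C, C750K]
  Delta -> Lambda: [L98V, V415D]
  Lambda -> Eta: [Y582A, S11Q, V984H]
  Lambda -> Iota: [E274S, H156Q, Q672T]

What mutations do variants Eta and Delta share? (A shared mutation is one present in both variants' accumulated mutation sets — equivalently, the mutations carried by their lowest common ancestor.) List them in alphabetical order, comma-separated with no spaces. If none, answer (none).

Accumulating mutations along path to Eta:
  At Alpha: gained [] -> total []
  At Delta: gained ['E189H'] -> total ['E189H']
  At Lambda: gained ['L98V', 'V415D'] -> total ['E189H', 'L98V', 'V415D']
  At Eta: gained ['Y582A', 'S11Q', 'V984H'] -> total ['E189H', 'L98V', 'S11Q', 'V415D', 'V984H', 'Y582A']
Mutations(Eta) = ['E189H', 'L98V', 'S11Q', 'V415D', 'V984H', 'Y582A']
Accumulating mutations along path to Delta:
  At Alpha: gained [] -> total []
  At Delta: gained ['E189H'] -> total ['E189H']
Mutations(Delta) = ['E189H']
Intersection: ['E189H', 'L98V', 'S11Q', 'V415D', 'V984H', 'Y582A'] ∩ ['E189H'] = ['E189H']

Answer: E189H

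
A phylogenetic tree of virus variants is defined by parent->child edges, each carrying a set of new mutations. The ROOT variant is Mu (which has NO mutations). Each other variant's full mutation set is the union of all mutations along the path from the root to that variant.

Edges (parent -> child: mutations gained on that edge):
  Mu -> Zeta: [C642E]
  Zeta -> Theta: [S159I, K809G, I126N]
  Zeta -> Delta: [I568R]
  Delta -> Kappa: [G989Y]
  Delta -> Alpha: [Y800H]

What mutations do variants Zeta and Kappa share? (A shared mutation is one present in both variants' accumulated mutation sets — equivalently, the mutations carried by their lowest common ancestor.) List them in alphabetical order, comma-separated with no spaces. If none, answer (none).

Accumulating mutations along path to Zeta:
  At Mu: gained [] -> total []
  At Zeta: gained ['C642E'] -> total ['C642E']
Mutations(Zeta) = ['C642E']
Accumulating mutations along path to Kappa:
  At Mu: gained [] -> total []
  At Zeta: gained ['C642E'] -> total ['C642E']
  At Delta: gained ['I568R'] -> total ['C642E', 'I568R']
  At Kappa: gained ['G989Y'] -> total ['C642E', 'G989Y', 'I568R']
Mutations(Kappa) = ['C642E', 'G989Y', 'I568R']
Intersection: ['C642E'] ∩ ['C642E', 'G989Y', 'I568R'] = ['C642E']

Answer: C642E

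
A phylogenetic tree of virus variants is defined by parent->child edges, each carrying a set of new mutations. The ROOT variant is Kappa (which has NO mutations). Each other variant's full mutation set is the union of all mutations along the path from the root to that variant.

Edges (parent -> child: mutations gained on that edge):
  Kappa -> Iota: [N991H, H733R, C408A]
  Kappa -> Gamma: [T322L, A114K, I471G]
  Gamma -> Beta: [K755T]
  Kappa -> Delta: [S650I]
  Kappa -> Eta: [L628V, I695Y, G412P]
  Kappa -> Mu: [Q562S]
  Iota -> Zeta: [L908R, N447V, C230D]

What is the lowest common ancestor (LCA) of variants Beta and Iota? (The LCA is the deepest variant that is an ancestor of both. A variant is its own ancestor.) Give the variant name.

Answer: Kappa

Derivation:
Path from root to Beta: Kappa -> Gamma -> Beta
  ancestors of Beta: {Kappa, Gamma, Beta}
Path from root to Iota: Kappa -> Iota
  ancestors of Iota: {Kappa, Iota}
Common ancestors: {Kappa}
Walk up from Iota: Iota (not in ancestors of Beta), Kappa (in ancestors of Beta)
Deepest common ancestor (LCA) = Kappa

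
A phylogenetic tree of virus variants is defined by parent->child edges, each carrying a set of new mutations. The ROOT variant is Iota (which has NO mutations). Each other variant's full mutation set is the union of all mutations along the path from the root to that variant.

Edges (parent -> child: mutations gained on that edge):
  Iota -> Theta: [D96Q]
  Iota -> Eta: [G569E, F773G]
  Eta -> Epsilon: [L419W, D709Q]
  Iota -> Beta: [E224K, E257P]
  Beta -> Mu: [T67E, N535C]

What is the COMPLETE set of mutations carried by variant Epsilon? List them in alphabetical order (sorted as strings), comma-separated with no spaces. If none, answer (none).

Answer: D709Q,F773G,G569E,L419W

Derivation:
At Iota: gained [] -> total []
At Eta: gained ['G569E', 'F773G'] -> total ['F773G', 'G569E']
At Epsilon: gained ['L419W', 'D709Q'] -> total ['D709Q', 'F773G', 'G569E', 'L419W']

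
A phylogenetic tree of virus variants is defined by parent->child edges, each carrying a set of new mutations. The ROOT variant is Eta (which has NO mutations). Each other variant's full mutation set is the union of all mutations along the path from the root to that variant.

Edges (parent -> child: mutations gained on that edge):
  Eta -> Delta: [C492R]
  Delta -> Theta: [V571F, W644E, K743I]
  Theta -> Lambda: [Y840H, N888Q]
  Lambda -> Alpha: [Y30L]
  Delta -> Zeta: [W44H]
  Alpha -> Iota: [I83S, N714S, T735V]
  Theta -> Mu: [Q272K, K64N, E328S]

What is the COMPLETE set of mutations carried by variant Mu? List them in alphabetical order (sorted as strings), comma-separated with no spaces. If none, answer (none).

Answer: C492R,E328S,K64N,K743I,Q272K,V571F,W644E

Derivation:
At Eta: gained [] -> total []
At Delta: gained ['C492R'] -> total ['C492R']
At Theta: gained ['V571F', 'W644E', 'K743I'] -> total ['C492R', 'K743I', 'V571F', 'W644E']
At Mu: gained ['Q272K', 'K64N', 'E328S'] -> total ['C492R', 'E328S', 'K64N', 'K743I', 'Q272K', 'V571F', 'W644E']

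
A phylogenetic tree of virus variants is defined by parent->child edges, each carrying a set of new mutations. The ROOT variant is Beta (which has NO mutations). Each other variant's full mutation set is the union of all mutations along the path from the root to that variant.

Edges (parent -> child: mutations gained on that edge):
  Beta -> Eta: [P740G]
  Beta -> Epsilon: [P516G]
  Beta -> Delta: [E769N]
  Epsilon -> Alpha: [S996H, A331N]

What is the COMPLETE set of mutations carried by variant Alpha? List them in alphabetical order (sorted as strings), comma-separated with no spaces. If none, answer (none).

Answer: A331N,P516G,S996H

Derivation:
At Beta: gained [] -> total []
At Epsilon: gained ['P516G'] -> total ['P516G']
At Alpha: gained ['S996H', 'A331N'] -> total ['A331N', 'P516G', 'S996H']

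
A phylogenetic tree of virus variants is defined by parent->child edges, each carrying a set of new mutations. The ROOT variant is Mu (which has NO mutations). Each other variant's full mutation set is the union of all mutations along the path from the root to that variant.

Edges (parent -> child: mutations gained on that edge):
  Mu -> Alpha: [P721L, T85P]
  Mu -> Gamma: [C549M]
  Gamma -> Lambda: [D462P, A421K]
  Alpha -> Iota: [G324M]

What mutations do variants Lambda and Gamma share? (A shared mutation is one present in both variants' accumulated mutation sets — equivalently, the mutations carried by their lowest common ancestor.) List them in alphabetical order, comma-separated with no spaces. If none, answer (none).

Answer: C549M

Derivation:
Accumulating mutations along path to Lambda:
  At Mu: gained [] -> total []
  At Gamma: gained ['C549M'] -> total ['C549M']
  At Lambda: gained ['D462P', 'A421K'] -> total ['A421K', 'C549M', 'D462P']
Mutations(Lambda) = ['A421K', 'C549M', 'D462P']
Accumulating mutations along path to Gamma:
  At Mu: gained [] -> total []
  At Gamma: gained ['C549M'] -> total ['C549M']
Mutations(Gamma) = ['C549M']
Intersection: ['A421K', 'C549M', 'D462P'] ∩ ['C549M'] = ['C549M']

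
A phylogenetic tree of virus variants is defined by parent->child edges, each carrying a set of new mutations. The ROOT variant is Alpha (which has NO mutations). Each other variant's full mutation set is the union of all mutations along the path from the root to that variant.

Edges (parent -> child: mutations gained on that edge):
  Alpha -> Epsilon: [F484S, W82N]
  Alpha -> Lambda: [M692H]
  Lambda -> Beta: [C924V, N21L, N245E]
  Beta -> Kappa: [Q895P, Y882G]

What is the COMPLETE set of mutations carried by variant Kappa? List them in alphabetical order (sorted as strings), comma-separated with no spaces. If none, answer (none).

At Alpha: gained [] -> total []
At Lambda: gained ['M692H'] -> total ['M692H']
At Beta: gained ['C924V', 'N21L', 'N245E'] -> total ['C924V', 'M692H', 'N21L', 'N245E']
At Kappa: gained ['Q895P', 'Y882G'] -> total ['C924V', 'M692H', 'N21L', 'N245E', 'Q895P', 'Y882G']

Answer: C924V,M692H,N21L,N245E,Q895P,Y882G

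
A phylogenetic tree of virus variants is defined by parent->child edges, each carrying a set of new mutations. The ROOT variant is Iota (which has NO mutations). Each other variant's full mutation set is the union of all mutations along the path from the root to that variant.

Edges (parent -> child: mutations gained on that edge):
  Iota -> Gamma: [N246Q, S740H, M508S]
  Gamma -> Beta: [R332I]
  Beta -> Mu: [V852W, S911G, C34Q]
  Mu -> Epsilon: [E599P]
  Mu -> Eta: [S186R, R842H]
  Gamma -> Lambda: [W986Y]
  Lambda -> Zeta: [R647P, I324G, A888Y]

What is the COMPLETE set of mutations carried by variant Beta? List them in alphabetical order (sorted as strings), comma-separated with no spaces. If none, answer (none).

At Iota: gained [] -> total []
At Gamma: gained ['N246Q', 'S740H', 'M508S'] -> total ['M508S', 'N246Q', 'S740H']
At Beta: gained ['R332I'] -> total ['M508S', 'N246Q', 'R332I', 'S740H']

Answer: M508S,N246Q,R332I,S740H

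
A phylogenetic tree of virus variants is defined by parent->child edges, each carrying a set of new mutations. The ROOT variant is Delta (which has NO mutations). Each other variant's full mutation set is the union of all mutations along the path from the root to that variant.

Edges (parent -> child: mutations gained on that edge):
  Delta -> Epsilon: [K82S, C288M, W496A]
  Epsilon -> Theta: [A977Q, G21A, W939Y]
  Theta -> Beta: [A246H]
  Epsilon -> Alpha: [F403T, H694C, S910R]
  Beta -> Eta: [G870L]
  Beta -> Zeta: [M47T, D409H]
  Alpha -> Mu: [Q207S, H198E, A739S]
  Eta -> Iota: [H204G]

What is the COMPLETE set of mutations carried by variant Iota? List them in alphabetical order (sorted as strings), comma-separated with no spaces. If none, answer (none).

Answer: A246H,A977Q,C288M,G21A,G870L,H204G,K82S,W496A,W939Y

Derivation:
At Delta: gained [] -> total []
At Epsilon: gained ['K82S', 'C288M', 'W496A'] -> total ['C288M', 'K82S', 'W496A']
At Theta: gained ['A977Q', 'G21A', 'W939Y'] -> total ['A977Q', 'C288M', 'G21A', 'K82S', 'W496A', 'W939Y']
At Beta: gained ['A246H'] -> total ['A246H', 'A977Q', 'C288M', 'G21A', 'K82S', 'W496A', 'W939Y']
At Eta: gained ['G870L'] -> total ['A246H', 'A977Q', 'C288M', 'G21A', 'G870L', 'K82S', 'W496A', 'W939Y']
At Iota: gained ['H204G'] -> total ['A246H', 'A977Q', 'C288M', 'G21A', 'G870L', 'H204G', 'K82S', 'W496A', 'W939Y']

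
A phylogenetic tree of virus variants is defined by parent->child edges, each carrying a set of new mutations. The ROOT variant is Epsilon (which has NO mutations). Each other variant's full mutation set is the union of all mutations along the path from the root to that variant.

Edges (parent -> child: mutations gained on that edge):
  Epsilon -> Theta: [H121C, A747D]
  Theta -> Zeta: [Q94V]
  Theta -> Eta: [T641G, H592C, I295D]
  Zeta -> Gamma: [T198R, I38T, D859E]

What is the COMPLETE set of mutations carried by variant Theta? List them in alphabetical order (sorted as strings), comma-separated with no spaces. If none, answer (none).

At Epsilon: gained [] -> total []
At Theta: gained ['H121C', 'A747D'] -> total ['A747D', 'H121C']

Answer: A747D,H121C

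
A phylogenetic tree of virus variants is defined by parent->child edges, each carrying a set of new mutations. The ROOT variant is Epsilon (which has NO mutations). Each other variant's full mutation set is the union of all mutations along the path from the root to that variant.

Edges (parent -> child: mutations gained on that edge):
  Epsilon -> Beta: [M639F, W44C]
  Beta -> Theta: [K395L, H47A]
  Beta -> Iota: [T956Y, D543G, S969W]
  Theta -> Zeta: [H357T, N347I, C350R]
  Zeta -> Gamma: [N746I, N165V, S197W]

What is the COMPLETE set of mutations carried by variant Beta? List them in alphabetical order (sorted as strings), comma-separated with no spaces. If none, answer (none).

Answer: M639F,W44C

Derivation:
At Epsilon: gained [] -> total []
At Beta: gained ['M639F', 'W44C'] -> total ['M639F', 'W44C']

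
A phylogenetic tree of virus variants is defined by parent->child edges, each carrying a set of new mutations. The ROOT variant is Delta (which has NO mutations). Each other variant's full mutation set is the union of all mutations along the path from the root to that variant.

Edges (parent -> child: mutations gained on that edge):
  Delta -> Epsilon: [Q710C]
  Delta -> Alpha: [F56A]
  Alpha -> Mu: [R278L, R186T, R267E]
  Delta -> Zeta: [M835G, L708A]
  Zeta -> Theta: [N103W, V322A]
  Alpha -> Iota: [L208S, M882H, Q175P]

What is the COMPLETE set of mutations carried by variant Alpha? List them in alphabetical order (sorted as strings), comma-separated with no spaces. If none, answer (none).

Answer: F56A

Derivation:
At Delta: gained [] -> total []
At Alpha: gained ['F56A'] -> total ['F56A']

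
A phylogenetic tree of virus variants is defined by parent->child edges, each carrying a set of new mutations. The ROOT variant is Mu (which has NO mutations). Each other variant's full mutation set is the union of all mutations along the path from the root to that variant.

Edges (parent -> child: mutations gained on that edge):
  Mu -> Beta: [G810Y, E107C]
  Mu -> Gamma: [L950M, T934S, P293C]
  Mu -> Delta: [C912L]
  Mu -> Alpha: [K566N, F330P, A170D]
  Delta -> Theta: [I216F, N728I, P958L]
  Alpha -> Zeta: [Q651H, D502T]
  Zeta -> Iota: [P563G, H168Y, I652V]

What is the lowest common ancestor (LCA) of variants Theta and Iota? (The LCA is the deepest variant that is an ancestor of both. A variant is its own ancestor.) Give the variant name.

Path from root to Theta: Mu -> Delta -> Theta
  ancestors of Theta: {Mu, Delta, Theta}
Path from root to Iota: Mu -> Alpha -> Zeta -> Iota
  ancestors of Iota: {Mu, Alpha, Zeta, Iota}
Common ancestors: {Mu}
Walk up from Iota: Iota (not in ancestors of Theta), Zeta (not in ancestors of Theta), Alpha (not in ancestors of Theta), Mu (in ancestors of Theta)
Deepest common ancestor (LCA) = Mu

Answer: Mu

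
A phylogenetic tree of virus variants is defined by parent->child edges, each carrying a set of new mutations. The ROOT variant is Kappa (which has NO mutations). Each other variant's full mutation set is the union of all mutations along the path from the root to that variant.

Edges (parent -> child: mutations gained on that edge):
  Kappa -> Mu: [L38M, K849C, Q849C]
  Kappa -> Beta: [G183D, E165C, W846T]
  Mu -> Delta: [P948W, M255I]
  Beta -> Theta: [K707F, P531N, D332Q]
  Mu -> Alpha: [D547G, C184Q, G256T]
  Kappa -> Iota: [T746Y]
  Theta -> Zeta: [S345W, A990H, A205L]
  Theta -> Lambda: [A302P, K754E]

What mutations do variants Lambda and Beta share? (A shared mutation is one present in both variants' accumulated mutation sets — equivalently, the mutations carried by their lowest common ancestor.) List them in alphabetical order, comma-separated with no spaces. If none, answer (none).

Accumulating mutations along path to Lambda:
  At Kappa: gained [] -> total []
  At Beta: gained ['G183D', 'E165C', 'W846T'] -> total ['E165C', 'G183D', 'W846T']
  At Theta: gained ['K707F', 'P531N', 'D332Q'] -> total ['D332Q', 'E165C', 'G183D', 'K707F', 'P531N', 'W846T']
  At Lambda: gained ['A302P', 'K754E'] -> total ['A302P', 'D332Q', 'E165C', 'G183D', 'K707F', 'K754E', 'P531N', 'W846T']
Mutations(Lambda) = ['A302P', 'D332Q', 'E165C', 'G183D', 'K707F', 'K754E', 'P531N', 'W846T']
Accumulating mutations along path to Beta:
  At Kappa: gained [] -> total []
  At Beta: gained ['G183D', 'E165C', 'W846T'] -> total ['E165C', 'G183D', 'W846T']
Mutations(Beta) = ['E165C', 'G183D', 'W846T']
Intersection: ['A302P', 'D332Q', 'E165C', 'G183D', 'K707F', 'K754E', 'P531N', 'W846T'] ∩ ['E165C', 'G183D', 'W846T'] = ['E165C', 'G183D', 'W846T']

Answer: E165C,G183D,W846T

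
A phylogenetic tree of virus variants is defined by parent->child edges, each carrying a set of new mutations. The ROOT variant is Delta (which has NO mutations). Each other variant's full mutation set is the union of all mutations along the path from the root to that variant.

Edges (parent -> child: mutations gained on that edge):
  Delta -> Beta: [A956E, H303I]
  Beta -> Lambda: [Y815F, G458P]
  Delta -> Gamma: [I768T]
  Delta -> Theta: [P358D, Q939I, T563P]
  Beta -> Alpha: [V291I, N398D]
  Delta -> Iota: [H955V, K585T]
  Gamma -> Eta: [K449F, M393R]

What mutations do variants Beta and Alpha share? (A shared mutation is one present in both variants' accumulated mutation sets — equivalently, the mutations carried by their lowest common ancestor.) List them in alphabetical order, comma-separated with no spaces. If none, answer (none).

Answer: A956E,H303I

Derivation:
Accumulating mutations along path to Beta:
  At Delta: gained [] -> total []
  At Beta: gained ['A956E', 'H303I'] -> total ['A956E', 'H303I']
Mutations(Beta) = ['A956E', 'H303I']
Accumulating mutations along path to Alpha:
  At Delta: gained [] -> total []
  At Beta: gained ['A956E', 'H303I'] -> total ['A956E', 'H303I']
  At Alpha: gained ['V291I', 'N398D'] -> total ['A956E', 'H303I', 'N398D', 'V291I']
Mutations(Alpha) = ['A956E', 'H303I', 'N398D', 'V291I']
Intersection: ['A956E', 'H303I'] ∩ ['A956E', 'H303I', 'N398D', 'V291I'] = ['A956E', 'H303I']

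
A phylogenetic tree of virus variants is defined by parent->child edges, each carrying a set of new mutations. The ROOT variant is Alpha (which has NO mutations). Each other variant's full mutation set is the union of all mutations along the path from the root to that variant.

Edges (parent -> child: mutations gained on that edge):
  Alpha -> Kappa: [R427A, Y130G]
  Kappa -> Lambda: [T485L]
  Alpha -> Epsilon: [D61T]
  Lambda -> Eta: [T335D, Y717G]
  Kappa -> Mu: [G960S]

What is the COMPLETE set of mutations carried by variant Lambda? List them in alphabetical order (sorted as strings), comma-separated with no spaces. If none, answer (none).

At Alpha: gained [] -> total []
At Kappa: gained ['R427A', 'Y130G'] -> total ['R427A', 'Y130G']
At Lambda: gained ['T485L'] -> total ['R427A', 'T485L', 'Y130G']

Answer: R427A,T485L,Y130G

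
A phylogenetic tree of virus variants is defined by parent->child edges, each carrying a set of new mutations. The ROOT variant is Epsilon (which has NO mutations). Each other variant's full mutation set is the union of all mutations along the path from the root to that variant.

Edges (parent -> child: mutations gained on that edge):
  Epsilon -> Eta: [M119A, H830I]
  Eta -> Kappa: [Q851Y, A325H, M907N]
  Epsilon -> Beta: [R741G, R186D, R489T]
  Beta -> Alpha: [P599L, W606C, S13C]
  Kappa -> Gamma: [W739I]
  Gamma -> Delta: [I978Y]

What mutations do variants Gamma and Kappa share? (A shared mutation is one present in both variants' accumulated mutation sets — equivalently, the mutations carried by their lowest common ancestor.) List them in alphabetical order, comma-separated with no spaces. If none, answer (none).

Answer: A325H,H830I,M119A,M907N,Q851Y

Derivation:
Accumulating mutations along path to Gamma:
  At Epsilon: gained [] -> total []
  At Eta: gained ['M119A', 'H830I'] -> total ['H830I', 'M119A']
  At Kappa: gained ['Q851Y', 'A325H', 'M907N'] -> total ['A325H', 'H830I', 'M119A', 'M907N', 'Q851Y']
  At Gamma: gained ['W739I'] -> total ['A325H', 'H830I', 'M119A', 'M907N', 'Q851Y', 'W739I']
Mutations(Gamma) = ['A325H', 'H830I', 'M119A', 'M907N', 'Q851Y', 'W739I']
Accumulating mutations along path to Kappa:
  At Epsilon: gained [] -> total []
  At Eta: gained ['M119A', 'H830I'] -> total ['H830I', 'M119A']
  At Kappa: gained ['Q851Y', 'A325H', 'M907N'] -> total ['A325H', 'H830I', 'M119A', 'M907N', 'Q851Y']
Mutations(Kappa) = ['A325H', 'H830I', 'M119A', 'M907N', 'Q851Y']
Intersection: ['A325H', 'H830I', 'M119A', 'M907N', 'Q851Y', 'W739I'] ∩ ['A325H', 'H830I', 'M119A', 'M907N', 'Q851Y'] = ['A325H', 'H830I', 'M119A', 'M907N', 'Q851Y']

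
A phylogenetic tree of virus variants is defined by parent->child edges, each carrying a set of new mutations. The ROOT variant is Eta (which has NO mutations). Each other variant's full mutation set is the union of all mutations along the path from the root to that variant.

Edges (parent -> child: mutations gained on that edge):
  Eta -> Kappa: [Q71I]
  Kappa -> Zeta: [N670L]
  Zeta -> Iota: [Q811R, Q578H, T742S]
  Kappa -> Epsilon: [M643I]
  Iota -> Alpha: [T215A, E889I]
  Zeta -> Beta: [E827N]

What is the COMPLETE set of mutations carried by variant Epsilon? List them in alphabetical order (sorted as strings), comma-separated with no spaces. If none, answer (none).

Answer: M643I,Q71I

Derivation:
At Eta: gained [] -> total []
At Kappa: gained ['Q71I'] -> total ['Q71I']
At Epsilon: gained ['M643I'] -> total ['M643I', 'Q71I']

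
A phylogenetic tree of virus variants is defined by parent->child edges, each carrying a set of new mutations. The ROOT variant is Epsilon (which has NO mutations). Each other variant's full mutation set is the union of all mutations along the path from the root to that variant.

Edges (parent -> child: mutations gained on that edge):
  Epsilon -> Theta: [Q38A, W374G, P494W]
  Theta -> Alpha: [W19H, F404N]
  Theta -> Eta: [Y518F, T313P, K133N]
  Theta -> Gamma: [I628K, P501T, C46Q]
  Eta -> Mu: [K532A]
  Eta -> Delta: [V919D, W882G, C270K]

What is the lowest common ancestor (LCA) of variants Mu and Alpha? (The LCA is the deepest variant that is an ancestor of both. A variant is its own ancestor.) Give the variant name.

Answer: Theta

Derivation:
Path from root to Mu: Epsilon -> Theta -> Eta -> Mu
  ancestors of Mu: {Epsilon, Theta, Eta, Mu}
Path from root to Alpha: Epsilon -> Theta -> Alpha
  ancestors of Alpha: {Epsilon, Theta, Alpha}
Common ancestors: {Epsilon, Theta}
Walk up from Alpha: Alpha (not in ancestors of Mu), Theta (in ancestors of Mu), Epsilon (in ancestors of Mu)
Deepest common ancestor (LCA) = Theta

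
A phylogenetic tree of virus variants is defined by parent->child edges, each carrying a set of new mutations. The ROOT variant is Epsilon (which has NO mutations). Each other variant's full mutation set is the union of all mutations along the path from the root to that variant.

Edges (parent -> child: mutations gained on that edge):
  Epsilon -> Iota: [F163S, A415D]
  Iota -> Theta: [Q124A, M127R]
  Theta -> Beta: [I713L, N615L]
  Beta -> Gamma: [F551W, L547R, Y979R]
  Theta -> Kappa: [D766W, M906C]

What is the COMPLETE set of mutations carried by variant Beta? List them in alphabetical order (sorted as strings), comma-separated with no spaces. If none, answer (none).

Answer: A415D,F163S,I713L,M127R,N615L,Q124A

Derivation:
At Epsilon: gained [] -> total []
At Iota: gained ['F163S', 'A415D'] -> total ['A415D', 'F163S']
At Theta: gained ['Q124A', 'M127R'] -> total ['A415D', 'F163S', 'M127R', 'Q124A']
At Beta: gained ['I713L', 'N615L'] -> total ['A415D', 'F163S', 'I713L', 'M127R', 'N615L', 'Q124A']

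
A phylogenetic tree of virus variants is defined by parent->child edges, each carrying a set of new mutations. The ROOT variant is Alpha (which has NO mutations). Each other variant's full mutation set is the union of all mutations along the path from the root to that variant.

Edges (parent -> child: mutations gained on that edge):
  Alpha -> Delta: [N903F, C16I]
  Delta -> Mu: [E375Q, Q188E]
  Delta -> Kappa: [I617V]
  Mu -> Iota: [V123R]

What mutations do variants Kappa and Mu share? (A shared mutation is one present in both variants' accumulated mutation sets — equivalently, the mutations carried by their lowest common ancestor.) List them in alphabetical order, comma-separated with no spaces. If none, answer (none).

Answer: C16I,N903F

Derivation:
Accumulating mutations along path to Kappa:
  At Alpha: gained [] -> total []
  At Delta: gained ['N903F', 'C16I'] -> total ['C16I', 'N903F']
  At Kappa: gained ['I617V'] -> total ['C16I', 'I617V', 'N903F']
Mutations(Kappa) = ['C16I', 'I617V', 'N903F']
Accumulating mutations along path to Mu:
  At Alpha: gained [] -> total []
  At Delta: gained ['N903F', 'C16I'] -> total ['C16I', 'N903F']
  At Mu: gained ['E375Q', 'Q188E'] -> total ['C16I', 'E375Q', 'N903F', 'Q188E']
Mutations(Mu) = ['C16I', 'E375Q', 'N903F', 'Q188E']
Intersection: ['C16I', 'I617V', 'N903F'] ∩ ['C16I', 'E375Q', 'N903F', 'Q188E'] = ['C16I', 'N903F']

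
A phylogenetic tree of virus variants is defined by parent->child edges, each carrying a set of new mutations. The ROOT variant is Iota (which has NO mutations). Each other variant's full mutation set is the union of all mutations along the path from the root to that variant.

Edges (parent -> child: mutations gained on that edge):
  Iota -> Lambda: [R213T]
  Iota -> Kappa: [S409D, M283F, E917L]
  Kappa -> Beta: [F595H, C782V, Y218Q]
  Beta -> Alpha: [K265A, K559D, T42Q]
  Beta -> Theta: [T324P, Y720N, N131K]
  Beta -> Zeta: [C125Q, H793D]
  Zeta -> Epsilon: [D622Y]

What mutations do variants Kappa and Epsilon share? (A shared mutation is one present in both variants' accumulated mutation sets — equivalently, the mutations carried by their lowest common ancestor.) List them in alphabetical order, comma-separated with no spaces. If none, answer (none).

Accumulating mutations along path to Kappa:
  At Iota: gained [] -> total []
  At Kappa: gained ['S409D', 'M283F', 'E917L'] -> total ['E917L', 'M283F', 'S409D']
Mutations(Kappa) = ['E917L', 'M283F', 'S409D']
Accumulating mutations along path to Epsilon:
  At Iota: gained [] -> total []
  At Kappa: gained ['S409D', 'M283F', 'E917L'] -> total ['E917L', 'M283F', 'S409D']
  At Beta: gained ['F595H', 'C782V', 'Y218Q'] -> total ['C782V', 'E917L', 'F595H', 'M283F', 'S409D', 'Y218Q']
  At Zeta: gained ['C125Q', 'H793D'] -> total ['C125Q', 'C782V', 'E917L', 'F595H', 'H793D', 'M283F', 'S409D', 'Y218Q']
  At Epsilon: gained ['D622Y'] -> total ['C125Q', 'C782V', 'D622Y', 'E917L', 'F595H', 'H793D', 'M283F', 'S409D', 'Y218Q']
Mutations(Epsilon) = ['C125Q', 'C782V', 'D622Y', 'E917L', 'F595H', 'H793D', 'M283F', 'S409D', 'Y218Q']
Intersection: ['E917L', 'M283F', 'S409D'] ∩ ['C125Q', 'C782V', 'D622Y', 'E917L', 'F595H', 'H793D', 'M283F', 'S409D', 'Y218Q'] = ['E917L', 'M283F', 'S409D']

Answer: E917L,M283F,S409D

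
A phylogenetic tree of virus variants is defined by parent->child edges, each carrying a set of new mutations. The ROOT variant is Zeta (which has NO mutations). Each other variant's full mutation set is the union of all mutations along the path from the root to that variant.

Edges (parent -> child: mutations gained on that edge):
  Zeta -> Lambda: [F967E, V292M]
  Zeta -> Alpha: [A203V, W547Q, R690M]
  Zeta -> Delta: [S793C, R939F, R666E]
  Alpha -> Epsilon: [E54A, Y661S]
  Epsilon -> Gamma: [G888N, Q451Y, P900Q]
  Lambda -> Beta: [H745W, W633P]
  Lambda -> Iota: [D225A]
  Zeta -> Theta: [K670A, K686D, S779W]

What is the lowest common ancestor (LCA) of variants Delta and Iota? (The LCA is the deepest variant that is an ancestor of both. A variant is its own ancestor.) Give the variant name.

Answer: Zeta

Derivation:
Path from root to Delta: Zeta -> Delta
  ancestors of Delta: {Zeta, Delta}
Path from root to Iota: Zeta -> Lambda -> Iota
  ancestors of Iota: {Zeta, Lambda, Iota}
Common ancestors: {Zeta}
Walk up from Iota: Iota (not in ancestors of Delta), Lambda (not in ancestors of Delta), Zeta (in ancestors of Delta)
Deepest common ancestor (LCA) = Zeta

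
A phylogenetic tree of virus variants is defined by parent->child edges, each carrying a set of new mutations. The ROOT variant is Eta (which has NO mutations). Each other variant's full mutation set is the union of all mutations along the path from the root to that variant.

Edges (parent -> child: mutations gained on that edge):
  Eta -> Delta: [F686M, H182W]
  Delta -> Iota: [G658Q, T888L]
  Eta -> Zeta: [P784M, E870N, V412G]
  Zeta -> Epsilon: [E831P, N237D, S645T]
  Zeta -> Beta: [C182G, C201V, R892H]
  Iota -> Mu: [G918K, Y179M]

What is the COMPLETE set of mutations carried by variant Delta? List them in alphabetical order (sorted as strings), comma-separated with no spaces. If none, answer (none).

Answer: F686M,H182W

Derivation:
At Eta: gained [] -> total []
At Delta: gained ['F686M', 'H182W'] -> total ['F686M', 'H182W']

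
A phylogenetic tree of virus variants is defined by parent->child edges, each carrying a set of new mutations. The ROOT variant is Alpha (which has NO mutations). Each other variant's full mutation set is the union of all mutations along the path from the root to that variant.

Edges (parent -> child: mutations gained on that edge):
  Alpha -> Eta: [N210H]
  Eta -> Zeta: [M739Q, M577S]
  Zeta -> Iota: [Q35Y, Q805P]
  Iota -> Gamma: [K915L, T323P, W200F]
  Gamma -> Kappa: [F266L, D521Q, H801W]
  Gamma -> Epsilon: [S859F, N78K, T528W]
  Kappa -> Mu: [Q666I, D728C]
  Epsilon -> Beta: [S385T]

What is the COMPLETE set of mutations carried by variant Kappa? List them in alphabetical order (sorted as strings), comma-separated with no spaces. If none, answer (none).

At Alpha: gained [] -> total []
At Eta: gained ['N210H'] -> total ['N210H']
At Zeta: gained ['M739Q', 'M577S'] -> total ['M577S', 'M739Q', 'N210H']
At Iota: gained ['Q35Y', 'Q805P'] -> total ['M577S', 'M739Q', 'N210H', 'Q35Y', 'Q805P']
At Gamma: gained ['K915L', 'T323P', 'W200F'] -> total ['K915L', 'M577S', 'M739Q', 'N210H', 'Q35Y', 'Q805P', 'T323P', 'W200F']
At Kappa: gained ['F266L', 'D521Q', 'H801W'] -> total ['D521Q', 'F266L', 'H801W', 'K915L', 'M577S', 'M739Q', 'N210H', 'Q35Y', 'Q805P', 'T323P', 'W200F']

Answer: D521Q,F266L,H801W,K915L,M577S,M739Q,N210H,Q35Y,Q805P,T323P,W200F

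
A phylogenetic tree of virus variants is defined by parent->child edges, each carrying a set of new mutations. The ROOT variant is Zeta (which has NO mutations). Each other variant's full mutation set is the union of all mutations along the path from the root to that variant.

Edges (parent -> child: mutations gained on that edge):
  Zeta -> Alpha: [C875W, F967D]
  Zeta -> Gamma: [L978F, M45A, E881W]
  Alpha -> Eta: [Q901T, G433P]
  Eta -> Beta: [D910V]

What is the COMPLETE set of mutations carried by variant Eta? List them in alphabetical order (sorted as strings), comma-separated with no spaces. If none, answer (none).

At Zeta: gained [] -> total []
At Alpha: gained ['C875W', 'F967D'] -> total ['C875W', 'F967D']
At Eta: gained ['Q901T', 'G433P'] -> total ['C875W', 'F967D', 'G433P', 'Q901T']

Answer: C875W,F967D,G433P,Q901T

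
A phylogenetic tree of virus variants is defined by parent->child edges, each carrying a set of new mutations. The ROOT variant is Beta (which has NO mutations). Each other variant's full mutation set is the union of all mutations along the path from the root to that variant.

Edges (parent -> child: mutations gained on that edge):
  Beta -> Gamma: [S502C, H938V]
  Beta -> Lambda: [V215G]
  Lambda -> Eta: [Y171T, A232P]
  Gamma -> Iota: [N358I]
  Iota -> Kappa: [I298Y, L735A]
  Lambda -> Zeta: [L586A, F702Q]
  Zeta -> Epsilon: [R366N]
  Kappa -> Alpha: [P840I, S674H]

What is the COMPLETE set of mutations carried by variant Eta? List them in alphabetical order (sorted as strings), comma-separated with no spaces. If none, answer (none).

Answer: A232P,V215G,Y171T

Derivation:
At Beta: gained [] -> total []
At Lambda: gained ['V215G'] -> total ['V215G']
At Eta: gained ['Y171T', 'A232P'] -> total ['A232P', 'V215G', 'Y171T']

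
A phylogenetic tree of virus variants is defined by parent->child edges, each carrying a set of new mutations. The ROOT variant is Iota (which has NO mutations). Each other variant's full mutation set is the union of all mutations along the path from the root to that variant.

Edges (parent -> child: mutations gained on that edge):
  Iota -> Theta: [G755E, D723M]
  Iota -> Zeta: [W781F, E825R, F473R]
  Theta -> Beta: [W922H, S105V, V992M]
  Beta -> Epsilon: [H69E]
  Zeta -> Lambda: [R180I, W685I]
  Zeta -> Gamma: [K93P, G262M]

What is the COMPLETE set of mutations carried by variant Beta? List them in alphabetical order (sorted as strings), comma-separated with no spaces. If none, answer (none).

Answer: D723M,G755E,S105V,V992M,W922H

Derivation:
At Iota: gained [] -> total []
At Theta: gained ['G755E', 'D723M'] -> total ['D723M', 'G755E']
At Beta: gained ['W922H', 'S105V', 'V992M'] -> total ['D723M', 'G755E', 'S105V', 'V992M', 'W922H']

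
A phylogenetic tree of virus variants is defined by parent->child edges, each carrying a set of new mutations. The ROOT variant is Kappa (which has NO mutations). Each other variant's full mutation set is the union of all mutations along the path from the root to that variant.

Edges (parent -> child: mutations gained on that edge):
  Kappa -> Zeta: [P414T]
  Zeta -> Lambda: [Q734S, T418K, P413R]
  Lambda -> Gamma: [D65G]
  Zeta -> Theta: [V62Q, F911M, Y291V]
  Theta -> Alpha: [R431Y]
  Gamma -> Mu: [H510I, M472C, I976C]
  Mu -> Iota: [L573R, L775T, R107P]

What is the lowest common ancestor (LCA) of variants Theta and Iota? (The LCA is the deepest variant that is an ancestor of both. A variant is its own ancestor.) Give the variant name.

Path from root to Theta: Kappa -> Zeta -> Theta
  ancestors of Theta: {Kappa, Zeta, Theta}
Path from root to Iota: Kappa -> Zeta -> Lambda -> Gamma -> Mu -> Iota
  ancestors of Iota: {Kappa, Zeta, Lambda, Gamma, Mu, Iota}
Common ancestors: {Kappa, Zeta}
Walk up from Iota: Iota (not in ancestors of Theta), Mu (not in ancestors of Theta), Gamma (not in ancestors of Theta), Lambda (not in ancestors of Theta), Zeta (in ancestors of Theta), Kappa (in ancestors of Theta)
Deepest common ancestor (LCA) = Zeta

Answer: Zeta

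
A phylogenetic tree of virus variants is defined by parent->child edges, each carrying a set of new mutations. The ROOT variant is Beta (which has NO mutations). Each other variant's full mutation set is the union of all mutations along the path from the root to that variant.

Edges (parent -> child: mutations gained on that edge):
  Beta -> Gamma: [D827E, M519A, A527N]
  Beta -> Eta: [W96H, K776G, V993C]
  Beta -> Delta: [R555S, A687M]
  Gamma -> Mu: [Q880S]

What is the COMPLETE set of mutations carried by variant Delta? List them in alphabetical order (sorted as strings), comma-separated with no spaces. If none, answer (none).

Answer: A687M,R555S

Derivation:
At Beta: gained [] -> total []
At Delta: gained ['R555S', 'A687M'] -> total ['A687M', 'R555S']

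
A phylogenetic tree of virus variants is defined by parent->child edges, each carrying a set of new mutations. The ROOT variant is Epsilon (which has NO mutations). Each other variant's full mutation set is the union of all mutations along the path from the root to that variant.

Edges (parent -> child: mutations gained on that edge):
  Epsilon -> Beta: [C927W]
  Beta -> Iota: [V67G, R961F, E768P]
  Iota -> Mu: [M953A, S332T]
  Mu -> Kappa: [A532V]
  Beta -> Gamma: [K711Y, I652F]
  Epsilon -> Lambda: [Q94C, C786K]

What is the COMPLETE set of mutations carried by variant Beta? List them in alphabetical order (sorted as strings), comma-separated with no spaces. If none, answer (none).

At Epsilon: gained [] -> total []
At Beta: gained ['C927W'] -> total ['C927W']

Answer: C927W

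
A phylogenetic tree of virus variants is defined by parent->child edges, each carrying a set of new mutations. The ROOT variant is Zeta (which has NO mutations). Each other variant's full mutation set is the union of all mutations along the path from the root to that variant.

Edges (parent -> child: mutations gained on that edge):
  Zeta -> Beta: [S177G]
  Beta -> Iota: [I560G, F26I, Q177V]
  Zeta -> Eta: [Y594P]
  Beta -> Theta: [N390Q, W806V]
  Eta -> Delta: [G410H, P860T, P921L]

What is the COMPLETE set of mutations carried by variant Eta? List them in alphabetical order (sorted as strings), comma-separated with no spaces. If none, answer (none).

Answer: Y594P

Derivation:
At Zeta: gained [] -> total []
At Eta: gained ['Y594P'] -> total ['Y594P']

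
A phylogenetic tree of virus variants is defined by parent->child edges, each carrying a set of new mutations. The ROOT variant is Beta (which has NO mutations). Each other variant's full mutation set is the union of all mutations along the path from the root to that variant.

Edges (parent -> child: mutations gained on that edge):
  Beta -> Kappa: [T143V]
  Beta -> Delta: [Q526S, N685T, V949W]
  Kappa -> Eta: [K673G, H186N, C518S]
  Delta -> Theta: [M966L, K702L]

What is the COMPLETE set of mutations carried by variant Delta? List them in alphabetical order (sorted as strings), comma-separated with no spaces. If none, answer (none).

At Beta: gained [] -> total []
At Delta: gained ['Q526S', 'N685T', 'V949W'] -> total ['N685T', 'Q526S', 'V949W']

Answer: N685T,Q526S,V949W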